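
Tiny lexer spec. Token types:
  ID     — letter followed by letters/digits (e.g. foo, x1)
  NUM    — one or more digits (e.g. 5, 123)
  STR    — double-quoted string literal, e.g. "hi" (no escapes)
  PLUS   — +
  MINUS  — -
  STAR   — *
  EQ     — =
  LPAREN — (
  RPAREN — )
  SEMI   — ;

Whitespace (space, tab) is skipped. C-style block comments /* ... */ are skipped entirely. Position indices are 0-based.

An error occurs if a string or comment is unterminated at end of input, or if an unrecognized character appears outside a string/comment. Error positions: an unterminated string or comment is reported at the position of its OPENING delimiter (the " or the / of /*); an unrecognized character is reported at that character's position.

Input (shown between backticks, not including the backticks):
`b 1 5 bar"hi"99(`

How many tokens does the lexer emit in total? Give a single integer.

pos=0: emit ID 'b' (now at pos=1)
pos=2: emit NUM '1' (now at pos=3)
pos=4: emit NUM '5' (now at pos=5)
pos=6: emit ID 'bar' (now at pos=9)
pos=9: enter STRING mode
pos=9: emit STR "hi" (now at pos=13)
pos=13: emit NUM '99' (now at pos=15)
pos=15: emit LPAREN '('
DONE. 7 tokens: [ID, NUM, NUM, ID, STR, NUM, LPAREN]

Answer: 7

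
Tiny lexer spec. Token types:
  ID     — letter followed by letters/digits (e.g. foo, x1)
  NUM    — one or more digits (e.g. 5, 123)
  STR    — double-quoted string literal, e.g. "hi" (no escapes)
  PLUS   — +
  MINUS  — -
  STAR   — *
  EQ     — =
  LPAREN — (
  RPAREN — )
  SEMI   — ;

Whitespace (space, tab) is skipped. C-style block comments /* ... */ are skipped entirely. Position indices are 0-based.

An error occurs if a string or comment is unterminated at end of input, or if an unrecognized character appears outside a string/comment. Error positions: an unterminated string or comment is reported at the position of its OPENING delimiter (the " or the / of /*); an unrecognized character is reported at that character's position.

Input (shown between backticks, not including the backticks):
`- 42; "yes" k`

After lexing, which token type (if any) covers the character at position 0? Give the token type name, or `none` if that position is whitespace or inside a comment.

pos=0: emit MINUS '-'
pos=2: emit NUM '42' (now at pos=4)
pos=4: emit SEMI ';'
pos=6: enter STRING mode
pos=6: emit STR "yes" (now at pos=11)
pos=12: emit ID 'k' (now at pos=13)
DONE. 5 tokens: [MINUS, NUM, SEMI, STR, ID]
Position 0: char is '-' -> MINUS

Answer: MINUS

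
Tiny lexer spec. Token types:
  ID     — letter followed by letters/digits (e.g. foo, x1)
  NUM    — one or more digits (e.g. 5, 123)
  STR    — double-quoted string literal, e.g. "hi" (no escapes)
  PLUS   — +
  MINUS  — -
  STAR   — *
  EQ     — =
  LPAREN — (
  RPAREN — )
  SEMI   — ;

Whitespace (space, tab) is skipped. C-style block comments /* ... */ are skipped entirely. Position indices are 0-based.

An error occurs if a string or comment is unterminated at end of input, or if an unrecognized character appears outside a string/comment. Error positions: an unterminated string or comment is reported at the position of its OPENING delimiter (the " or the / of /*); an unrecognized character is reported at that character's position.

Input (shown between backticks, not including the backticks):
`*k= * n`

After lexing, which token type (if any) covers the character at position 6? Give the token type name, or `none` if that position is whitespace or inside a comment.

Answer: ID

Derivation:
pos=0: emit STAR '*'
pos=1: emit ID 'k' (now at pos=2)
pos=2: emit EQ '='
pos=4: emit STAR '*'
pos=6: emit ID 'n' (now at pos=7)
DONE. 5 tokens: [STAR, ID, EQ, STAR, ID]
Position 6: char is 'n' -> ID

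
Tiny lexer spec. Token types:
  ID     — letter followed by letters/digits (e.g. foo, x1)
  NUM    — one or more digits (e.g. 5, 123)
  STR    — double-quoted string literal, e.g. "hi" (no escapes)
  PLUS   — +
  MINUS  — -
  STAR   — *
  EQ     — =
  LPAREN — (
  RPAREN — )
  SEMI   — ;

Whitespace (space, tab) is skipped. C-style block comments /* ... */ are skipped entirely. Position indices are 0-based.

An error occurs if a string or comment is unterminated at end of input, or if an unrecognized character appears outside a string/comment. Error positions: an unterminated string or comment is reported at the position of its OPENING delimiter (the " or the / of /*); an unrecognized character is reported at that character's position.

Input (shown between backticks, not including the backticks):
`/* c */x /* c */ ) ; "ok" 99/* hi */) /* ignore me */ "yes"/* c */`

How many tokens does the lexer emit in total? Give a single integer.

Answer: 7

Derivation:
pos=0: enter COMMENT mode (saw '/*')
exit COMMENT mode (now at pos=7)
pos=7: emit ID 'x' (now at pos=8)
pos=9: enter COMMENT mode (saw '/*')
exit COMMENT mode (now at pos=16)
pos=17: emit RPAREN ')'
pos=19: emit SEMI ';'
pos=21: enter STRING mode
pos=21: emit STR "ok" (now at pos=25)
pos=26: emit NUM '99' (now at pos=28)
pos=28: enter COMMENT mode (saw '/*')
exit COMMENT mode (now at pos=36)
pos=36: emit RPAREN ')'
pos=38: enter COMMENT mode (saw '/*')
exit COMMENT mode (now at pos=53)
pos=54: enter STRING mode
pos=54: emit STR "yes" (now at pos=59)
pos=59: enter COMMENT mode (saw '/*')
exit COMMENT mode (now at pos=66)
DONE. 7 tokens: [ID, RPAREN, SEMI, STR, NUM, RPAREN, STR]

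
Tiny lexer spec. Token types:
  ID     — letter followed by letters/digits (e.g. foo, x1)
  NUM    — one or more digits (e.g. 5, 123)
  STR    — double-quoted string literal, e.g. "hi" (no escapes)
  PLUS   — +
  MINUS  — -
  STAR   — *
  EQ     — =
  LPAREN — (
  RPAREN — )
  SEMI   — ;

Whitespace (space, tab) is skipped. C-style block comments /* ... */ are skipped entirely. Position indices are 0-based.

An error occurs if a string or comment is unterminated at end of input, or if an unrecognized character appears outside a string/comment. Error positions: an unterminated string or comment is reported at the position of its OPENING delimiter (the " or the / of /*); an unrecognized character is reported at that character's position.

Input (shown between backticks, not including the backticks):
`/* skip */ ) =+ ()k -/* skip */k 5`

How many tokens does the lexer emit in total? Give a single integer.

Answer: 9

Derivation:
pos=0: enter COMMENT mode (saw '/*')
exit COMMENT mode (now at pos=10)
pos=11: emit RPAREN ')'
pos=13: emit EQ '='
pos=14: emit PLUS '+'
pos=16: emit LPAREN '('
pos=17: emit RPAREN ')'
pos=18: emit ID 'k' (now at pos=19)
pos=20: emit MINUS '-'
pos=21: enter COMMENT mode (saw '/*')
exit COMMENT mode (now at pos=31)
pos=31: emit ID 'k' (now at pos=32)
pos=33: emit NUM '5' (now at pos=34)
DONE. 9 tokens: [RPAREN, EQ, PLUS, LPAREN, RPAREN, ID, MINUS, ID, NUM]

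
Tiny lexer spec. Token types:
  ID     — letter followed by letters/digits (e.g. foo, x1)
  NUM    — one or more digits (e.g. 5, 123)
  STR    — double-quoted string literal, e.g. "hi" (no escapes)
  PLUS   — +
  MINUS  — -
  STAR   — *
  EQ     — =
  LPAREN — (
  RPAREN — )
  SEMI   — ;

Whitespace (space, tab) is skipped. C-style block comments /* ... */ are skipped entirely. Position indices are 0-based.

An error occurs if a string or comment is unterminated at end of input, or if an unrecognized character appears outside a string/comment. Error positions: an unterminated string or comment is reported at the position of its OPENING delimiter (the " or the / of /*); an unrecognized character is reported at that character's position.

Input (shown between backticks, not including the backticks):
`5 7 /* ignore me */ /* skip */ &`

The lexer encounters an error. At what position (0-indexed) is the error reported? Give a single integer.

pos=0: emit NUM '5' (now at pos=1)
pos=2: emit NUM '7' (now at pos=3)
pos=4: enter COMMENT mode (saw '/*')
exit COMMENT mode (now at pos=19)
pos=20: enter COMMENT mode (saw '/*')
exit COMMENT mode (now at pos=30)
pos=31: ERROR — unrecognized char '&'

Answer: 31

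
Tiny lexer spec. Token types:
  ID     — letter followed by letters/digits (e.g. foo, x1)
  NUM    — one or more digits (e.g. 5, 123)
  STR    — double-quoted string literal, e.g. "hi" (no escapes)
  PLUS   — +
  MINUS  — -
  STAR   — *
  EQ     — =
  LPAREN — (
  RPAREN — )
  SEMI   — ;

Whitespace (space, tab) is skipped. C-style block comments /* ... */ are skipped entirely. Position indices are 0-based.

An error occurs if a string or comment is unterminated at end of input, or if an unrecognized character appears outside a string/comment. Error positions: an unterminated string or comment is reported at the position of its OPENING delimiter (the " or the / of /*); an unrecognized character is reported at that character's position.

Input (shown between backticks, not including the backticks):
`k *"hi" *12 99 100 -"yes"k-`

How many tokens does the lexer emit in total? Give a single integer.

pos=0: emit ID 'k' (now at pos=1)
pos=2: emit STAR '*'
pos=3: enter STRING mode
pos=3: emit STR "hi" (now at pos=7)
pos=8: emit STAR '*'
pos=9: emit NUM '12' (now at pos=11)
pos=12: emit NUM '99' (now at pos=14)
pos=15: emit NUM '100' (now at pos=18)
pos=19: emit MINUS '-'
pos=20: enter STRING mode
pos=20: emit STR "yes" (now at pos=25)
pos=25: emit ID 'k' (now at pos=26)
pos=26: emit MINUS '-'
DONE. 11 tokens: [ID, STAR, STR, STAR, NUM, NUM, NUM, MINUS, STR, ID, MINUS]

Answer: 11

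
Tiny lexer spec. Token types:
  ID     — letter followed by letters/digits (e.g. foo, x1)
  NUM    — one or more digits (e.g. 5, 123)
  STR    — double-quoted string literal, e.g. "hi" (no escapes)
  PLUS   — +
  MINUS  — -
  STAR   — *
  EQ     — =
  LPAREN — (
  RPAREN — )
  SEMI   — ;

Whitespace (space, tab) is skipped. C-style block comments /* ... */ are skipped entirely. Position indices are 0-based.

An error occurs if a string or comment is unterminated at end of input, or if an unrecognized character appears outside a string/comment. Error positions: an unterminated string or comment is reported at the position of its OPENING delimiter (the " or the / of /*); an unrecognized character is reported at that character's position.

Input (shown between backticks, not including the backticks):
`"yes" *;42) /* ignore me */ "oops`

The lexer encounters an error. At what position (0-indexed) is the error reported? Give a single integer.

pos=0: enter STRING mode
pos=0: emit STR "yes" (now at pos=5)
pos=6: emit STAR '*'
pos=7: emit SEMI ';'
pos=8: emit NUM '42' (now at pos=10)
pos=10: emit RPAREN ')'
pos=12: enter COMMENT mode (saw '/*')
exit COMMENT mode (now at pos=27)
pos=28: enter STRING mode
pos=28: ERROR — unterminated string

Answer: 28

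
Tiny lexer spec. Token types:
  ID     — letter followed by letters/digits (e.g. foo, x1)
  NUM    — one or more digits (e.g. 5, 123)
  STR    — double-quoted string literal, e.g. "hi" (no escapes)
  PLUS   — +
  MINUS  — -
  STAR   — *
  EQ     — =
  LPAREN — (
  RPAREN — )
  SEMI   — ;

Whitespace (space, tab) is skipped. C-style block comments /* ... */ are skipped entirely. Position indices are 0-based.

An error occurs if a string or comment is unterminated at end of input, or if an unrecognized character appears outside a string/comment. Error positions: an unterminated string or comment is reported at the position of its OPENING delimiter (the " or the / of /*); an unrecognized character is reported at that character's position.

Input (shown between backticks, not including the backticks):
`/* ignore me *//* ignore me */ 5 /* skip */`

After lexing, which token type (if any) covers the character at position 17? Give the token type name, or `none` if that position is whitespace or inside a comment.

pos=0: enter COMMENT mode (saw '/*')
exit COMMENT mode (now at pos=15)
pos=15: enter COMMENT mode (saw '/*')
exit COMMENT mode (now at pos=30)
pos=31: emit NUM '5' (now at pos=32)
pos=33: enter COMMENT mode (saw '/*')
exit COMMENT mode (now at pos=43)
DONE. 1 tokens: [NUM]
Position 17: char is ' ' -> none

Answer: none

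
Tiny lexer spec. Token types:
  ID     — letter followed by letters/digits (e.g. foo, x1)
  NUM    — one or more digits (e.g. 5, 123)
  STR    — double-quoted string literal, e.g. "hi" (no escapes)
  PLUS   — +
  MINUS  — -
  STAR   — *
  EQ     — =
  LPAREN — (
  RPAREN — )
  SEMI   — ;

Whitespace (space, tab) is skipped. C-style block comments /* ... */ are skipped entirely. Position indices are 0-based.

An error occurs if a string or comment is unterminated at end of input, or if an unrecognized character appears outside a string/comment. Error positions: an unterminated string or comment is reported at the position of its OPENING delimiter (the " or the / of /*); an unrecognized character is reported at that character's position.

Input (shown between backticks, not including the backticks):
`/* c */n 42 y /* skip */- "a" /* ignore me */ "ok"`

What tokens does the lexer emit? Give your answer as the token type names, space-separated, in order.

pos=0: enter COMMENT mode (saw '/*')
exit COMMENT mode (now at pos=7)
pos=7: emit ID 'n' (now at pos=8)
pos=9: emit NUM '42' (now at pos=11)
pos=12: emit ID 'y' (now at pos=13)
pos=14: enter COMMENT mode (saw '/*')
exit COMMENT mode (now at pos=24)
pos=24: emit MINUS '-'
pos=26: enter STRING mode
pos=26: emit STR "a" (now at pos=29)
pos=30: enter COMMENT mode (saw '/*')
exit COMMENT mode (now at pos=45)
pos=46: enter STRING mode
pos=46: emit STR "ok" (now at pos=50)
DONE. 6 tokens: [ID, NUM, ID, MINUS, STR, STR]

Answer: ID NUM ID MINUS STR STR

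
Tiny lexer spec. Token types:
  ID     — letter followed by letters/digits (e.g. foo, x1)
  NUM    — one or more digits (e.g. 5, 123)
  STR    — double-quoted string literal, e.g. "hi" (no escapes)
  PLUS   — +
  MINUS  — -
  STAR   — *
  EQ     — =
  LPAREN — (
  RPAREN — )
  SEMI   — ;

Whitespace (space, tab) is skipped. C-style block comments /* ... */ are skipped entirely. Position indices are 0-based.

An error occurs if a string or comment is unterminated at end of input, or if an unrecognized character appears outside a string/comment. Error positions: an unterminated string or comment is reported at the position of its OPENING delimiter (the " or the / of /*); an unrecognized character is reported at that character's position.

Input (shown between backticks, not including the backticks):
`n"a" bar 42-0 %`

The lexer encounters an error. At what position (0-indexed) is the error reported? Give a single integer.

Answer: 14

Derivation:
pos=0: emit ID 'n' (now at pos=1)
pos=1: enter STRING mode
pos=1: emit STR "a" (now at pos=4)
pos=5: emit ID 'bar' (now at pos=8)
pos=9: emit NUM '42' (now at pos=11)
pos=11: emit MINUS '-'
pos=12: emit NUM '0' (now at pos=13)
pos=14: ERROR — unrecognized char '%'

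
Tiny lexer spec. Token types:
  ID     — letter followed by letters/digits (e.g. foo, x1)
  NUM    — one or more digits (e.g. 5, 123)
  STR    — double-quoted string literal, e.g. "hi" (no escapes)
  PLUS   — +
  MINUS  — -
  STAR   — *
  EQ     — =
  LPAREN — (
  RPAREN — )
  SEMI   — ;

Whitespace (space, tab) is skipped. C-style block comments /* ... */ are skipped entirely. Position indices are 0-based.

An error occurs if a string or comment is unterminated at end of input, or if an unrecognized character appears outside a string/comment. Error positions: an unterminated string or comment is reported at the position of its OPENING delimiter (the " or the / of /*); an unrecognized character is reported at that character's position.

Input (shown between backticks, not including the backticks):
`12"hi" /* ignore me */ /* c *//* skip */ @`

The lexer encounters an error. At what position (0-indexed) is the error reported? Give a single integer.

Answer: 41

Derivation:
pos=0: emit NUM '12' (now at pos=2)
pos=2: enter STRING mode
pos=2: emit STR "hi" (now at pos=6)
pos=7: enter COMMENT mode (saw '/*')
exit COMMENT mode (now at pos=22)
pos=23: enter COMMENT mode (saw '/*')
exit COMMENT mode (now at pos=30)
pos=30: enter COMMENT mode (saw '/*')
exit COMMENT mode (now at pos=40)
pos=41: ERROR — unrecognized char '@'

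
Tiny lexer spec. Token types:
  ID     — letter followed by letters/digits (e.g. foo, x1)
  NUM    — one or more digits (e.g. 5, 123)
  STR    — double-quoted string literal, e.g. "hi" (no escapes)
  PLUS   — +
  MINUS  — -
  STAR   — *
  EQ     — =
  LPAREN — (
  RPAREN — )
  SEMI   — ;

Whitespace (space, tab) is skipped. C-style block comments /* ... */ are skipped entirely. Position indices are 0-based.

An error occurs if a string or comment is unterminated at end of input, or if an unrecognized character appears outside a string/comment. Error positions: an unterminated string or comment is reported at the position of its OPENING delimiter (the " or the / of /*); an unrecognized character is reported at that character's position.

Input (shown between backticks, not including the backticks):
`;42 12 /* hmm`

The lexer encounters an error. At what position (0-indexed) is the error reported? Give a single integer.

Answer: 7

Derivation:
pos=0: emit SEMI ';'
pos=1: emit NUM '42' (now at pos=3)
pos=4: emit NUM '12' (now at pos=6)
pos=7: enter COMMENT mode (saw '/*')
pos=7: ERROR — unterminated comment (reached EOF)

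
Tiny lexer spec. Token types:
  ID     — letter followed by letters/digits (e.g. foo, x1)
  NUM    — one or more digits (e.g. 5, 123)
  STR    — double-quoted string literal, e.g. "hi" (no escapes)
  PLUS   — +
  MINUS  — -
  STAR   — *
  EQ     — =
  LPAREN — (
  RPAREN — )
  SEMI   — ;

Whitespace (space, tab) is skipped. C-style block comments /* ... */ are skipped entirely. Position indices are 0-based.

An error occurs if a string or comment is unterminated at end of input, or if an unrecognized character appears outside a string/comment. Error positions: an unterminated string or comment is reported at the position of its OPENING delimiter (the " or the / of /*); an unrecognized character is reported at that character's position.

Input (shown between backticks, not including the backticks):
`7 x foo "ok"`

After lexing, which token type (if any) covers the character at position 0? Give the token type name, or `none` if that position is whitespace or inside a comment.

pos=0: emit NUM '7' (now at pos=1)
pos=2: emit ID 'x' (now at pos=3)
pos=4: emit ID 'foo' (now at pos=7)
pos=8: enter STRING mode
pos=8: emit STR "ok" (now at pos=12)
DONE. 4 tokens: [NUM, ID, ID, STR]
Position 0: char is '7' -> NUM

Answer: NUM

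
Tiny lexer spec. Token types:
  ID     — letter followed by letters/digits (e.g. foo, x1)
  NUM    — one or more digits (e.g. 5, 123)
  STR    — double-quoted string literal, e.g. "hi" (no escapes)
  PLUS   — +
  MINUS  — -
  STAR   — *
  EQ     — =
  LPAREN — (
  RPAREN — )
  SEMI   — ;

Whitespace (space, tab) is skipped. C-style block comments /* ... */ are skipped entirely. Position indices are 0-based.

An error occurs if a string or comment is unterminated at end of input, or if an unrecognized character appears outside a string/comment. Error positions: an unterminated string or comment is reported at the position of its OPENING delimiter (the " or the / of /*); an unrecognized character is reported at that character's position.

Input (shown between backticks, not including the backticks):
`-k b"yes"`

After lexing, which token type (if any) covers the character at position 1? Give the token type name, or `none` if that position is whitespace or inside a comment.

pos=0: emit MINUS '-'
pos=1: emit ID 'k' (now at pos=2)
pos=3: emit ID 'b' (now at pos=4)
pos=4: enter STRING mode
pos=4: emit STR "yes" (now at pos=9)
DONE. 4 tokens: [MINUS, ID, ID, STR]
Position 1: char is 'k' -> ID

Answer: ID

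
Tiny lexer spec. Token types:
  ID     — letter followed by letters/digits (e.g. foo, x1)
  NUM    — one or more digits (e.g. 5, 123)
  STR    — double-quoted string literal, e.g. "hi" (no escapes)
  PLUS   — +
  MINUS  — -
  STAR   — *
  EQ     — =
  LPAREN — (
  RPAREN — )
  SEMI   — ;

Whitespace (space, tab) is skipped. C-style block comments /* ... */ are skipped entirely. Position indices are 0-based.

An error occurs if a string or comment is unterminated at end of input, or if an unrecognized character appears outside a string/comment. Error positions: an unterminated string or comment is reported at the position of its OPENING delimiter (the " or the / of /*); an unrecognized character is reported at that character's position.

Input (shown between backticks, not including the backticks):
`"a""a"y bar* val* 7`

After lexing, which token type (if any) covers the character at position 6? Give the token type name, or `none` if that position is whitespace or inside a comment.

Answer: ID

Derivation:
pos=0: enter STRING mode
pos=0: emit STR "a" (now at pos=3)
pos=3: enter STRING mode
pos=3: emit STR "a" (now at pos=6)
pos=6: emit ID 'y' (now at pos=7)
pos=8: emit ID 'bar' (now at pos=11)
pos=11: emit STAR '*'
pos=13: emit ID 'val' (now at pos=16)
pos=16: emit STAR '*'
pos=18: emit NUM '7' (now at pos=19)
DONE. 8 tokens: [STR, STR, ID, ID, STAR, ID, STAR, NUM]
Position 6: char is 'y' -> ID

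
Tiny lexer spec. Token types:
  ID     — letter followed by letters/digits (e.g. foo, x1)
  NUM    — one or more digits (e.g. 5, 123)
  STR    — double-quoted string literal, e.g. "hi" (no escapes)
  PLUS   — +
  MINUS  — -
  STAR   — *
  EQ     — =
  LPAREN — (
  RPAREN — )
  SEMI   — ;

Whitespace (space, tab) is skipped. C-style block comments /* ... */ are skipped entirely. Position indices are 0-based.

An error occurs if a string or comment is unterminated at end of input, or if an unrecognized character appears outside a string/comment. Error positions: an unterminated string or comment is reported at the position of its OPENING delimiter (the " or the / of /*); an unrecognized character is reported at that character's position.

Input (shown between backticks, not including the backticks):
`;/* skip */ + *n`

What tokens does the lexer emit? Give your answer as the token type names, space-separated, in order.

Answer: SEMI PLUS STAR ID

Derivation:
pos=0: emit SEMI ';'
pos=1: enter COMMENT mode (saw '/*')
exit COMMENT mode (now at pos=11)
pos=12: emit PLUS '+'
pos=14: emit STAR '*'
pos=15: emit ID 'n' (now at pos=16)
DONE. 4 tokens: [SEMI, PLUS, STAR, ID]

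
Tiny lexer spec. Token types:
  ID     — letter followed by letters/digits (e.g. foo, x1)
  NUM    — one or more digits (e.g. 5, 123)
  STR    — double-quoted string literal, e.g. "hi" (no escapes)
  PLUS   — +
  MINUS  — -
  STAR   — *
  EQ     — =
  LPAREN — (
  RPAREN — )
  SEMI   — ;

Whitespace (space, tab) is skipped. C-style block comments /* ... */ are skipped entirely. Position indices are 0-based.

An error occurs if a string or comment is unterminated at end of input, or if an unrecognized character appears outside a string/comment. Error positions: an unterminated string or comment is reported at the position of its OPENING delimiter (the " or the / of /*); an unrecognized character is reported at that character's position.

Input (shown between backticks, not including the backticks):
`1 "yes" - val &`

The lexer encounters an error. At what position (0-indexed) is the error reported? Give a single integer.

Answer: 14

Derivation:
pos=0: emit NUM '1' (now at pos=1)
pos=2: enter STRING mode
pos=2: emit STR "yes" (now at pos=7)
pos=8: emit MINUS '-'
pos=10: emit ID 'val' (now at pos=13)
pos=14: ERROR — unrecognized char '&'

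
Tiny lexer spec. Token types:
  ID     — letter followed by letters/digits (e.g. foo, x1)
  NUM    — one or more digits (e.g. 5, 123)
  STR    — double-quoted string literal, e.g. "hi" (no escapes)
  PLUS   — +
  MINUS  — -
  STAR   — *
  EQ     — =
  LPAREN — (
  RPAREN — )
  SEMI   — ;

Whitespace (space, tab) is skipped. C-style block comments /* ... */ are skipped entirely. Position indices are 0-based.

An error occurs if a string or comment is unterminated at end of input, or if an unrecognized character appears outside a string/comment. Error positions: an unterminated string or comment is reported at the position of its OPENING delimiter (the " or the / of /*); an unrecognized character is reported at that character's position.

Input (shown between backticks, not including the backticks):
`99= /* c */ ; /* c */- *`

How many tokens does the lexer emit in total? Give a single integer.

pos=0: emit NUM '99' (now at pos=2)
pos=2: emit EQ '='
pos=4: enter COMMENT mode (saw '/*')
exit COMMENT mode (now at pos=11)
pos=12: emit SEMI ';'
pos=14: enter COMMENT mode (saw '/*')
exit COMMENT mode (now at pos=21)
pos=21: emit MINUS '-'
pos=23: emit STAR '*'
DONE. 5 tokens: [NUM, EQ, SEMI, MINUS, STAR]

Answer: 5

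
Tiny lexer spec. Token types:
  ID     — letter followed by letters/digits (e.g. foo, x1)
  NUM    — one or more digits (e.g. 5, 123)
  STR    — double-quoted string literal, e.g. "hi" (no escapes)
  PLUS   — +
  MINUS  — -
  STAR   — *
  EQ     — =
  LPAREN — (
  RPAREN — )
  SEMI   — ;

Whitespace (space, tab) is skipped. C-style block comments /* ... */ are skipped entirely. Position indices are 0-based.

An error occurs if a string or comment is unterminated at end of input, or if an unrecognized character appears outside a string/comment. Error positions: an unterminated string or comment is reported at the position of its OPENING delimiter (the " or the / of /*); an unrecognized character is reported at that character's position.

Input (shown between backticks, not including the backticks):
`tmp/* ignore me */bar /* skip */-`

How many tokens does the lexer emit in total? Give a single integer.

Answer: 3

Derivation:
pos=0: emit ID 'tmp' (now at pos=3)
pos=3: enter COMMENT mode (saw '/*')
exit COMMENT mode (now at pos=18)
pos=18: emit ID 'bar' (now at pos=21)
pos=22: enter COMMENT mode (saw '/*')
exit COMMENT mode (now at pos=32)
pos=32: emit MINUS '-'
DONE. 3 tokens: [ID, ID, MINUS]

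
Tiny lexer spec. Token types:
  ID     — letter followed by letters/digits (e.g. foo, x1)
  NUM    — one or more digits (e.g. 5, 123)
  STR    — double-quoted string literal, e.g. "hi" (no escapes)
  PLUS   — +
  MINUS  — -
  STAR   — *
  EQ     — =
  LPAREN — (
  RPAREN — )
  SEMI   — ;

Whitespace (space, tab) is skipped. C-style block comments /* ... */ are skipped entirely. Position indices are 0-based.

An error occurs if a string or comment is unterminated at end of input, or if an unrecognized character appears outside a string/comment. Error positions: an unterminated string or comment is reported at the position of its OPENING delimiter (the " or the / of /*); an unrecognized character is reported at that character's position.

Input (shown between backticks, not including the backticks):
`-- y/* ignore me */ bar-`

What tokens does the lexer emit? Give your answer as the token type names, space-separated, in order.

pos=0: emit MINUS '-'
pos=1: emit MINUS '-'
pos=3: emit ID 'y' (now at pos=4)
pos=4: enter COMMENT mode (saw '/*')
exit COMMENT mode (now at pos=19)
pos=20: emit ID 'bar' (now at pos=23)
pos=23: emit MINUS '-'
DONE. 5 tokens: [MINUS, MINUS, ID, ID, MINUS]

Answer: MINUS MINUS ID ID MINUS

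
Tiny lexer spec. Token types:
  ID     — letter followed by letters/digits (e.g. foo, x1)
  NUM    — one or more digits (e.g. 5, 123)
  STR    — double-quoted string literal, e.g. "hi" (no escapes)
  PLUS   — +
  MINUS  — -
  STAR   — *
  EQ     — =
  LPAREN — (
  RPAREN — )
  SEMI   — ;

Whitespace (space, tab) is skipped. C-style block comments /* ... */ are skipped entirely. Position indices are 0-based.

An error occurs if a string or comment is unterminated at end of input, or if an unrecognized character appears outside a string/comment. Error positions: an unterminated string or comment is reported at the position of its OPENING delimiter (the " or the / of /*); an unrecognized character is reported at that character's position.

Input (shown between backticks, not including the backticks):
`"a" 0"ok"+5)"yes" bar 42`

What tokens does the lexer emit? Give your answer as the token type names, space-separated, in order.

Answer: STR NUM STR PLUS NUM RPAREN STR ID NUM

Derivation:
pos=0: enter STRING mode
pos=0: emit STR "a" (now at pos=3)
pos=4: emit NUM '0' (now at pos=5)
pos=5: enter STRING mode
pos=5: emit STR "ok" (now at pos=9)
pos=9: emit PLUS '+'
pos=10: emit NUM '5' (now at pos=11)
pos=11: emit RPAREN ')'
pos=12: enter STRING mode
pos=12: emit STR "yes" (now at pos=17)
pos=18: emit ID 'bar' (now at pos=21)
pos=22: emit NUM '42' (now at pos=24)
DONE. 9 tokens: [STR, NUM, STR, PLUS, NUM, RPAREN, STR, ID, NUM]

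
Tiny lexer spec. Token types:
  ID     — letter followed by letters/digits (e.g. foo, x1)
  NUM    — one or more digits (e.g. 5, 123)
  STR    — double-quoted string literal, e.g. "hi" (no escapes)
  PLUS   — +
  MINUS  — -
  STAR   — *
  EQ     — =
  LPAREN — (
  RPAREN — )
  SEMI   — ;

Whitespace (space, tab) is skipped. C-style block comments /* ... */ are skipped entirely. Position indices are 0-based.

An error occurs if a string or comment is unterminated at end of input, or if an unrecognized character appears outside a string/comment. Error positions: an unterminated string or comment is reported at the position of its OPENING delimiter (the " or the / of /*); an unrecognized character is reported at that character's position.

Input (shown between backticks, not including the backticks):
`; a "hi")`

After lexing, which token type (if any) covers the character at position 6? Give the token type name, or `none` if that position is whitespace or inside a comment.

pos=0: emit SEMI ';'
pos=2: emit ID 'a' (now at pos=3)
pos=4: enter STRING mode
pos=4: emit STR "hi" (now at pos=8)
pos=8: emit RPAREN ')'
DONE. 4 tokens: [SEMI, ID, STR, RPAREN]
Position 6: char is 'i' -> STR

Answer: STR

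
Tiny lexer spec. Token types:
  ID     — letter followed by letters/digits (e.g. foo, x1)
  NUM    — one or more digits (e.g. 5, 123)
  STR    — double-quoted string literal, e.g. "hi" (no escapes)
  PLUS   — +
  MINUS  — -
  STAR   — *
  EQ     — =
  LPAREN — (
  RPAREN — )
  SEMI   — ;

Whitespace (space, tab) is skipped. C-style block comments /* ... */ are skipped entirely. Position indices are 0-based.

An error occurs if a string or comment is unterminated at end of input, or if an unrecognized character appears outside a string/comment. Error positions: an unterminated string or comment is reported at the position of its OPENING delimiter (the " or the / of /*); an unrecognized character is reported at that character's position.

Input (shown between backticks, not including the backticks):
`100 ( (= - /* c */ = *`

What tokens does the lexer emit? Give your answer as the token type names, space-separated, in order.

pos=0: emit NUM '100' (now at pos=3)
pos=4: emit LPAREN '('
pos=6: emit LPAREN '('
pos=7: emit EQ '='
pos=9: emit MINUS '-'
pos=11: enter COMMENT mode (saw '/*')
exit COMMENT mode (now at pos=18)
pos=19: emit EQ '='
pos=21: emit STAR '*'
DONE. 7 tokens: [NUM, LPAREN, LPAREN, EQ, MINUS, EQ, STAR]

Answer: NUM LPAREN LPAREN EQ MINUS EQ STAR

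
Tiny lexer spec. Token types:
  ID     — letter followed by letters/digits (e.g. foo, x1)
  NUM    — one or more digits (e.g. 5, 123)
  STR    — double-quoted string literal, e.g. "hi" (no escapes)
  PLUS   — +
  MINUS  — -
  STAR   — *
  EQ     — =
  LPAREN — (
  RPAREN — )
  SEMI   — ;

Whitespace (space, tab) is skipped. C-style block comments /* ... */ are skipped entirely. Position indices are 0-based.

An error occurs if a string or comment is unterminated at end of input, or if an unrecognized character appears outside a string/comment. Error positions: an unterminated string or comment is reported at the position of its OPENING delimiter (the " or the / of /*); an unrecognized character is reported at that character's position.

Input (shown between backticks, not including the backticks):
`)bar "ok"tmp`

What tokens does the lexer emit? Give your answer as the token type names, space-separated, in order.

Answer: RPAREN ID STR ID

Derivation:
pos=0: emit RPAREN ')'
pos=1: emit ID 'bar' (now at pos=4)
pos=5: enter STRING mode
pos=5: emit STR "ok" (now at pos=9)
pos=9: emit ID 'tmp' (now at pos=12)
DONE. 4 tokens: [RPAREN, ID, STR, ID]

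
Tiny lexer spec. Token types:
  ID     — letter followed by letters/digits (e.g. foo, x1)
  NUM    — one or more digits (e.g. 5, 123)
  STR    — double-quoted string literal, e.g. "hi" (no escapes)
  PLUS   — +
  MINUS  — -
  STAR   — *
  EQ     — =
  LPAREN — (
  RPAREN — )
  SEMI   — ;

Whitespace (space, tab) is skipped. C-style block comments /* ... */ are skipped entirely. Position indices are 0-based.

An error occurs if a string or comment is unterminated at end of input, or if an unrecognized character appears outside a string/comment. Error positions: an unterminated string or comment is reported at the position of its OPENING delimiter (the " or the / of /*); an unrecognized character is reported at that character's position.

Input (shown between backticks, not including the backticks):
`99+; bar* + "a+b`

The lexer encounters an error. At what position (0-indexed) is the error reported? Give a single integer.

Answer: 12

Derivation:
pos=0: emit NUM '99' (now at pos=2)
pos=2: emit PLUS '+'
pos=3: emit SEMI ';'
pos=5: emit ID 'bar' (now at pos=8)
pos=8: emit STAR '*'
pos=10: emit PLUS '+'
pos=12: enter STRING mode
pos=12: ERROR — unterminated string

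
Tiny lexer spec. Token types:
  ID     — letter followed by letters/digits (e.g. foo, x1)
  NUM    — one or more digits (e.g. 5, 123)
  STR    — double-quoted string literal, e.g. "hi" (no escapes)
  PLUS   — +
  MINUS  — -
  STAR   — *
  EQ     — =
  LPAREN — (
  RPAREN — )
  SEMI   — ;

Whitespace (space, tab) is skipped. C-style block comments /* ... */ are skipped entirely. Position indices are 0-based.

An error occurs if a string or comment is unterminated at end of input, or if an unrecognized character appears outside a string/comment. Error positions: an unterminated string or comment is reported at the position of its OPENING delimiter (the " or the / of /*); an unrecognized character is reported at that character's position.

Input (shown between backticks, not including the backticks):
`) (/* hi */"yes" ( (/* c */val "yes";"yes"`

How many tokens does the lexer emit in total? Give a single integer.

Answer: 9

Derivation:
pos=0: emit RPAREN ')'
pos=2: emit LPAREN '('
pos=3: enter COMMENT mode (saw '/*')
exit COMMENT mode (now at pos=11)
pos=11: enter STRING mode
pos=11: emit STR "yes" (now at pos=16)
pos=17: emit LPAREN '('
pos=19: emit LPAREN '('
pos=20: enter COMMENT mode (saw '/*')
exit COMMENT mode (now at pos=27)
pos=27: emit ID 'val' (now at pos=30)
pos=31: enter STRING mode
pos=31: emit STR "yes" (now at pos=36)
pos=36: emit SEMI ';'
pos=37: enter STRING mode
pos=37: emit STR "yes" (now at pos=42)
DONE. 9 tokens: [RPAREN, LPAREN, STR, LPAREN, LPAREN, ID, STR, SEMI, STR]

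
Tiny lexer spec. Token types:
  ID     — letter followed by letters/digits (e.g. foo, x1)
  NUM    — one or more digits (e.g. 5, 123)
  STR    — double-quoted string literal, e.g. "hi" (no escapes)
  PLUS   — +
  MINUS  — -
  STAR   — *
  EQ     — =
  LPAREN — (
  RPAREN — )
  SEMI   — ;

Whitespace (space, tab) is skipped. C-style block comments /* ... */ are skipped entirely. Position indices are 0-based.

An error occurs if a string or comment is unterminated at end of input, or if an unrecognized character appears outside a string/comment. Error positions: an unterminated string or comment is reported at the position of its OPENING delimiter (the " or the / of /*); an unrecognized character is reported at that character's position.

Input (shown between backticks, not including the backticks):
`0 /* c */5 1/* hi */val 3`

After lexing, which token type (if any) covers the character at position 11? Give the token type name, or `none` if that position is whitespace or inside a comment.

pos=0: emit NUM '0' (now at pos=1)
pos=2: enter COMMENT mode (saw '/*')
exit COMMENT mode (now at pos=9)
pos=9: emit NUM '5' (now at pos=10)
pos=11: emit NUM '1' (now at pos=12)
pos=12: enter COMMENT mode (saw '/*')
exit COMMENT mode (now at pos=20)
pos=20: emit ID 'val' (now at pos=23)
pos=24: emit NUM '3' (now at pos=25)
DONE. 5 tokens: [NUM, NUM, NUM, ID, NUM]
Position 11: char is '1' -> NUM

Answer: NUM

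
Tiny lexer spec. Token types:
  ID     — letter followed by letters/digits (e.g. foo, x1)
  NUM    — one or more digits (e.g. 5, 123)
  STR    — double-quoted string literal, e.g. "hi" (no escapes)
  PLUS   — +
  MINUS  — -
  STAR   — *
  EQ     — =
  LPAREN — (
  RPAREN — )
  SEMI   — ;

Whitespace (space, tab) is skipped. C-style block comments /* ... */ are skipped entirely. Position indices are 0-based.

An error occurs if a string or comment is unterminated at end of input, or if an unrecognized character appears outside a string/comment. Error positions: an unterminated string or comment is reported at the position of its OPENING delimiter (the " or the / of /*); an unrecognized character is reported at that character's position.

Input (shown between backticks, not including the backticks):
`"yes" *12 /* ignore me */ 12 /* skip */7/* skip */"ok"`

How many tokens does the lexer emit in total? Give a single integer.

pos=0: enter STRING mode
pos=0: emit STR "yes" (now at pos=5)
pos=6: emit STAR '*'
pos=7: emit NUM '12' (now at pos=9)
pos=10: enter COMMENT mode (saw '/*')
exit COMMENT mode (now at pos=25)
pos=26: emit NUM '12' (now at pos=28)
pos=29: enter COMMENT mode (saw '/*')
exit COMMENT mode (now at pos=39)
pos=39: emit NUM '7' (now at pos=40)
pos=40: enter COMMENT mode (saw '/*')
exit COMMENT mode (now at pos=50)
pos=50: enter STRING mode
pos=50: emit STR "ok" (now at pos=54)
DONE. 6 tokens: [STR, STAR, NUM, NUM, NUM, STR]

Answer: 6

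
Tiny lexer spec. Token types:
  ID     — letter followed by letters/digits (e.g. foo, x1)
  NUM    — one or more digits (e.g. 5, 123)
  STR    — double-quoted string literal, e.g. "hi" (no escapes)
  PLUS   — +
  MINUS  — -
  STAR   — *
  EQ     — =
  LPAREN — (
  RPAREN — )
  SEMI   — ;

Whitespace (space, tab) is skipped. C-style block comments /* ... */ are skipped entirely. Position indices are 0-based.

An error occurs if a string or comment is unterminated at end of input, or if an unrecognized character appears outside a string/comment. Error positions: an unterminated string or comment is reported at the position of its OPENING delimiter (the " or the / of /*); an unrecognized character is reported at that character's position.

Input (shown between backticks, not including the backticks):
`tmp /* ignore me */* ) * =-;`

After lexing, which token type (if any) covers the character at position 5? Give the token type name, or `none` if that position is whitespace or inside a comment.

pos=0: emit ID 'tmp' (now at pos=3)
pos=4: enter COMMENT mode (saw '/*')
exit COMMENT mode (now at pos=19)
pos=19: emit STAR '*'
pos=21: emit RPAREN ')'
pos=23: emit STAR '*'
pos=25: emit EQ '='
pos=26: emit MINUS '-'
pos=27: emit SEMI ';'
DONE. 7 tokens: [ID, STAR, RPAREN, STAR, EQ, MINUS, SEMI]
Position 5: char is '*' -> none

Answer: none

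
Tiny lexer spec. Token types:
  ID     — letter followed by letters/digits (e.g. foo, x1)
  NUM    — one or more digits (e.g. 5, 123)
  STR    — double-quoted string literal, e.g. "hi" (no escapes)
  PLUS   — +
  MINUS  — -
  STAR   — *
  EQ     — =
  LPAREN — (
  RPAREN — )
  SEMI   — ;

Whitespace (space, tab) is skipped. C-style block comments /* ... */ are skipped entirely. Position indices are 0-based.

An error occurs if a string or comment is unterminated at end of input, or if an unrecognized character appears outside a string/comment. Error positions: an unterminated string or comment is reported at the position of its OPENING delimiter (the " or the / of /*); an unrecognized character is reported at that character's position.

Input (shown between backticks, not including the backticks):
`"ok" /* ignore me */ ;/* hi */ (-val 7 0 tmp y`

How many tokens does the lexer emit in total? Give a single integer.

Answer: 9

Derivation:
pos=0: enter STRING mode
pos=0: emit STR "ok" (now at pos=4)
pos=5: enter COMMENT mode (saw '/*')
exit COMMENT mode (now at pos=20)
pos=21: emit SEMI ';'
pos=22: enter COMMENT mode (saw '/*')
exit COMMENT mode (now at pos=30)
pos=31: emit LPAREN '('
pos=32: emit MINUS '-'
pos=33: emit ID 'val' (now at pos=36)
pos=37: emit NUM '7' (now at pos=38)
pos=39: emit NUM '0' (now at pos=40)
pos=41: emit ID 'tmp' (now at pos=44)
pos=45: emit ID 'y' (now at pos=46)
DONE. 9 tokens: [STR, SEMI, LPAREN, MINUS, ID, NUM, NUM, ID, ID]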